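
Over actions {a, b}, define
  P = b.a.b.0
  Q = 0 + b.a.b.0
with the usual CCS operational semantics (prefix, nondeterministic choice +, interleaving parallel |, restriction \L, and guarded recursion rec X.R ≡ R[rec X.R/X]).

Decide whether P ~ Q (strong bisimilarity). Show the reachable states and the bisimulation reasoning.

P ~ Q

P's transition system — 4 states:
  u0 = b.a.b.0 :: --b--▸ u1
  u1 = a.b.0 :: --a--▸ u2
  u2 = b.0 :: --b--▸ u3
  u3 = 0 :: ·
Q's transition system — 4 states:
  v0 = 0 + b.a.b.0 :: --b--▸ v1
  v1 = a.b.0 :: --a--▸ v2
  v2 = b.0 :: --b--▸ v3
  v3 = 0 :: ·
Bisimilarity quotient blocks:
  B0 = {u0, v0}
  B1 = {u1, v1}
  B2 = {u2, v2}
  B3 = {u3, v3}
u0 ∈ B0, v0 ∈ B0 → same block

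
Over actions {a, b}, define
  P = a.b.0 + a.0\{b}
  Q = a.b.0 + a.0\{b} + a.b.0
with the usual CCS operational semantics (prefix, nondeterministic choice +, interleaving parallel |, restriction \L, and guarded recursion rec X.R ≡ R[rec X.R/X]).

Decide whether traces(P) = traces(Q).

trace-equivalent

Reachable graph of P (4 states):
  m0 = a.b.0 + a.0\{b} → -a-> m1, -a-> m2
  m1 = 0\{b} → stopped
  m2 = b.0 → -b-> m3
  m3 = 0 → stopped
Reachable graph of Q (4 states):
  n0 = a.b.0 + a.0\{b} + a.b.0 → -a-> n1, -a-> n2
  n1 = 0\{b} → stopped
  n2 = b.0 → -b-> n3
  n3 = 0 → stopped
Bisimilarity quotient blocks:
  B0 = {m0, n0}
  B1 = {m2, n2}
  B2 = {m1, m3, n1, n3}
m0 ∈ B0, n0 ∈ B0 → same block
Bisimilar ⇒ trace-equivalent.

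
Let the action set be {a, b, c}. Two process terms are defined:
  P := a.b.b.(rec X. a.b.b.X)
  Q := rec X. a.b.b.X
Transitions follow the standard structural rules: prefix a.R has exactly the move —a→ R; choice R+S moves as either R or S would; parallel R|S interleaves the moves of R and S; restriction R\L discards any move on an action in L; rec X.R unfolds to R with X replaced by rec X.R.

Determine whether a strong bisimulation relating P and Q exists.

YES

P's transition system — 4 states:
  m0 = a.b.b.(rec X. a.b.b.X) → ··a··> m1
  m1 = b.b.(rec X. a.b.b.X) → ··b··> m2
  m2 = b.(rec X. a.b.b.X) → ··b··> m3
  m3 = rec X. a.b.b.X → ··a··> m1
Q's transition system — 3 states:
  n0 = rec X. a.b.b.X → ··a··> n1
  n1 = b.b.(rec X. a.b.b.X) → ··b··> n2
  n2 = b.(rec X. a.b.b.X) → ··b··> n0
Bisimilarity quotient blocks:
  B0 = {m0, m3, n0}
  B1 = {m1, n1}
  B2 = {m2, n2}
m0 ∈ B0, n0 ∈ B0 → same block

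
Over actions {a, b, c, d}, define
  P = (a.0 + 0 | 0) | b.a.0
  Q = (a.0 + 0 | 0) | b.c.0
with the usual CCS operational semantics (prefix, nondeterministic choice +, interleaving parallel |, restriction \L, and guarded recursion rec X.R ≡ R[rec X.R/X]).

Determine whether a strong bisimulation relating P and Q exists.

NO

Reachable graph of P (6 states):
  p0 = (a.0 + 0 | 0) | b.a.0 has moves --a--▸ p1, --b--▸ p2
  p1 = 0 | b.a.0 has moves --b--▸ p3
  p2 = (a.0 + 0 | 0) | a.0 has moves --a--▸ p3, --a--▸ p4
  p3 = 0 | a.0 has moves --a--▸ p5
  p4 = (a.0 + 0 | 0) | 0 has moves --a--▸ p5
  p5 = 0 | 0 has moves deadlocked
Reachable graph of Q (6 states):
  q0 = (a.0 + 0 | 0) | b.c.0 has moves --a--▸ q1, --b--▸ q2
  q1 = 0 | b.c.0 has moves --b--▸ q3
  q2 = (a.0 + 0 | 0) | c.0 has moves --a--▸ q3, --c--▸ q4
  q3 = 0 | c.0 has moves --c--▸ q5
  q4 = (a.0 + 0 | 0) | 0 has moves --a--▸ q5
  q5 = 0 | 0 has moves deadlocked
Partition-refinement fixed point:
  B0 = {p0}
  B1 = {p1}
  B2 = {p3, p4, q4}
  B3 = {p5, q5}
  B4 = {p2}
  B5 = {q0}
  B6 = {q1}
  B7 = {q3}
  B8 = {q2}
p0 ∈ B0, q0 ∈ B5 → different blocks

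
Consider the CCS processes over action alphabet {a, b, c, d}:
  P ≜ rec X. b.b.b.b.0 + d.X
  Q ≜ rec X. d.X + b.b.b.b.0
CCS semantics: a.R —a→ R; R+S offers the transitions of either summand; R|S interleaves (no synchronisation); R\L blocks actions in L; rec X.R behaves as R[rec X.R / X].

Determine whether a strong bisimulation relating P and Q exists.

Reachable graph of P (5 states):
  m0 = rec X. b.b.b.b.0 + d.X → =b=> m1, =d=> m0
  m1 = b.b.b.0 → =b=> m2
  m2 = b.b.0 → =b=> m3
  m3 = b.0 → =b=> m4
  m4 = 0 → deadlocked
Reachable graph of Q (5 states):
  n0 = rec X. d.X + b.b.b.b.0 → =b=> n1, =d=> n0
  n1 = b.b.b.0 → =b=> n2
  n2 = b.b.0 → =b=> n3
  n3 = b.0 → =b=> n4
  n4 = 0 → deadlocked
Bisimilarity quotient blocks:
  B0 = {m0, n0}
  B1 = {m1, n1}
  B2 = {m2, n2}
  B3 = {m3, n3}
  B4 = {m4, n4}
m0 ∈ B0, n0 ∈ B0 → same block

YES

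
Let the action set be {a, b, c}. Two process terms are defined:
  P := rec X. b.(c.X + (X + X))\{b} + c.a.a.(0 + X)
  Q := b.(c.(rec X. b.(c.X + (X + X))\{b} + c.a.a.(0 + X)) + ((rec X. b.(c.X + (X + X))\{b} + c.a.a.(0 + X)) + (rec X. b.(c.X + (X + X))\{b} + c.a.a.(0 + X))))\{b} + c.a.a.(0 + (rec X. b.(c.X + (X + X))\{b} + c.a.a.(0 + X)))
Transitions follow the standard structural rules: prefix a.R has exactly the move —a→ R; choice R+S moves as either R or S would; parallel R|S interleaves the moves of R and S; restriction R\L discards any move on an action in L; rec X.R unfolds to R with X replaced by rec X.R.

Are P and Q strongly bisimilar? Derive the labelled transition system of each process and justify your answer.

YES

P's transition system — 9 states:
  u0 = rec X. b.(c.X + (X + X))\{b} + c.a.a.(0 + X) → -b-> u1, -c-> u2
  u1 = (c.(rec X. b.(c.X + (X + X))\{b} + c.a.a.(0 + X)) + ((rec X. b.(c.X + (X + X))\{b} + c.a.a.(0 + X)) + (rec X. b.(c.X + (X + X))\{b} + c.a.a.(0 + X))))\{b} → -c-> u3, -c-> u4
  u2 = a.a.(0 + (rec X. b.(c.X + (X + X))\{b} + c.a.a.(0 + X))) → -a-> u5
  u3 = (a.a.(0 + (rec X. b.(c.X + (X + X))\{b} + c.a.a.(0 + X))))\{b} → -a-> u6
  u4 = (rec X. b.(c.X + (X + X))\{b} + c.a.a.(0 + X))\{b} → -c-> u3
  u5 = a.(0 + (rec X. b.(c.X + (X + X))\{b} + c.a.a.(0 + X))) → -a-> u7
  u6 = (a.(0 + (rec X. b.(c.X + (X + X))\{b} + c.a.a.(0 + X))))\{b} → -a-> u8
  u7 = 0 + (rec X. b.(c.X + (X + X))\{b} + c.a.a.(0 + X)) → -b-> u1, -c-> u2
  u8 = (0 + (rec X. b.(c.X + (X + X))\{b} + c.a.a.(0 + X)))\{b} → -c-> u3
Q's transition system — 9 states:
  v0 = b.(c.(rec X. b.(c.X + (X + X))\{b} + c.a.a.(0 + X)) + ((rec X. b.(c.X + (X + X))\{b} + c.a.a.(0 + X)) + (rec X. b.(c.X + (X + X))\{b} + c.a.a.(0 + X))))\{b} + c.a.a.(0 + (rec X. b.(c.X + (X + X))\{b} + c.a.a.(0 + X))) → -b-> v1, -c-> v2
  v1 = (c.(rec X. b.(c.X + (X + X))\{b} + c.a.a.(0 + X)) + ((rec X. b.(c.X + (X + X))\{b} + c.a.a.(0 + X)) + (rec X. b.(c.X + (X + X))\{b} + c.a.a.(0 + X))))\{b} → -c-> v3, -c-> v4
  v2 = a.a.(0 + (rec X. b.(c.X + (X + X))\{b} + c.a.a.(0 + X))) → -a-> v5
  v3 = (a.a.(0 + (rec X. b.(c.X + (X + X))\{b} + c.a.a.(0 + X))))\{b} → -a-> v6
  v4 = (rec X. b.(c.X + (X + X))\{b} + c.a.a.(0 + X))\{b} → -c-> v3
  v5 = a.(0 + (rec X. b.(c.X + (X + X))\{b} + c.a.a.(0 + X))) → -a-> v7
  v6 = (a.(0 + (rec X. b.(c.X + (X + X))\{b} + c.a.a.(0 + X))))\{b} → -a-> v8
  v7 = 0 + (rec X. b.(c.X + (X + X))\{b} + c.a.a.(0 + X)) → -b-> v1, -c-> v2
  v8 = (0 + (rec X. b.(c.X + (X + X))\{b} + c.a.a.(0 + X)))\{b} → -c-> v3
Bisimilarity quotient blocks:
  B0 = {u0, u7, v0, v7}
  B1 = {u1, v1}
  B2 = {u3, v3}
  B3 = {u6, v6}
  B4 = {u4, u8, v4, v8}
  B5 = {u2, v2}
  B6 = {u5, v5}
u0 ∈ B0, v0 ∈ B0 → same block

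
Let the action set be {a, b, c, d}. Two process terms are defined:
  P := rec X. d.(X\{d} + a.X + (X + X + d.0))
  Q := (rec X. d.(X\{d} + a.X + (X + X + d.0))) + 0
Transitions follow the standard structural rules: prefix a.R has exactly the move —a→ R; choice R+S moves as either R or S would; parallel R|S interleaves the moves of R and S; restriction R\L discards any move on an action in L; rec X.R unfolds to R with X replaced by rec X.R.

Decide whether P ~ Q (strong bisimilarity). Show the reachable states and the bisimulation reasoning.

bisimilar

Reachable graph of P (3 states):
  u0 = rec X. d.(X\{d} + a.X + (X + X + d.0)) ⊢ =d=> u1
  u1 = (rec X. d.(X\{d} + a.X + (X + X + d.0)))\{d} + a.(rec X. d.(X\{d} + a.X + (X + X + d.0))) + ((rec X. d.(X\{d} + a.X + (X + X + d.0))) + (rec X. d.(X\{d} + a.X + (X + X + d.0))) + d.0) ⊢ =a=> u0, =d=> u1, =d=> u2
  u2 = 0 ⊢ stopped
Reachable graph of Q (4 states):
  v0 = (rec X. d.(X\{d} + a.X + (X + X + d.0))) + 0 ⊢ =d=> v1
  v1 = (rec X. d.(X\{d} + a.X + (X + X + d.0)))\{d} + a.(rec X. d.(X\{d} + a.X + (X + X + d.0))) + ((rec X. d.(X\{d} + a.X + (X + X + d.0))) + (rec X. d.(X\{d} + a.X + (X + X + d.0))) + d.0) ⊢ =a=> v2, =d=> v1, =d=> v3
  v2 = rec X. d.(X\{d} + a.X + (X + X + d.0)) ⊢ =d=> v1
  v3 = 0 ⊢ stopped
Coarsest stable partition (strong bisimilarity classes):
  B0 = {u0, v0, v2}
  B1 = {u1, v1}
  B2 = {u2, v3}
u0 ∈ B0, v0 ∈ B0 → same block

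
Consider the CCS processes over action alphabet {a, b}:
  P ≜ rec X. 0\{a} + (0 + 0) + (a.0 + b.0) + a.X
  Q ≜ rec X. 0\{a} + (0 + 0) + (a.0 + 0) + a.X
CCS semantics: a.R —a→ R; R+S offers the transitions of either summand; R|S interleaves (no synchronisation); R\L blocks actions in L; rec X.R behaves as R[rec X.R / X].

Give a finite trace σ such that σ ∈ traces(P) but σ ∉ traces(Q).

b

Reachable graph of P (2 states):
  u0 = rec X. 0\{a} + (0 + 0) + (a.0 + b.0) + a.X → --a--▸ u0, --a--▸ u1, --b--▸ u1
  u1 = 0 → ·
Reachable graph of Q (2 states):
  v0 = rec X. 0\{a} + (0 + 0) + (a.0 + 0) + a.X → --a--▸ v0, --a--▸ v1
  v1 = 0 → ·
Trace ⟨b⟩ through P, begin at {u0}:
  [1] b ⇒ {u1}
  P completes σ.
Trace ⟨b⟩ through Q, begin at {v0}:
  [1] b ⇒ no successor for Q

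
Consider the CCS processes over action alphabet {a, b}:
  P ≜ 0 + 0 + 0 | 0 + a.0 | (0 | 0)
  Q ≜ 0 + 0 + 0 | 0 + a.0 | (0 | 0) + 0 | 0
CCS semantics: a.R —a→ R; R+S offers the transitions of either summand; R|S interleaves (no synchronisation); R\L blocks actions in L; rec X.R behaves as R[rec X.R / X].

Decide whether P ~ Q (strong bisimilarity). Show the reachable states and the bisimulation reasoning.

P ~ Q

LTS(P): 2 reachable states
  p0 = 0 + 0 + 0 | 0 + a.0 | (0 | 0) has moves --a--▸ p1
  p1 = 0 | (0 | 0) has moves (no moves)
LTS(Q): 2 reachable states
  q0 = 0 + 0 + 0 | 0 + a.0 | (0 | 0) + 0 | 0 has moves --a--▸ q1
  q1 = 0 | (0 | 0) has moves (no moves)
Bisimilarity quotient blocks:
  B0 = {p0, q0}
  B1 = {p1, q1}
p0 ∈ B0, q0 ∈ B0 → same block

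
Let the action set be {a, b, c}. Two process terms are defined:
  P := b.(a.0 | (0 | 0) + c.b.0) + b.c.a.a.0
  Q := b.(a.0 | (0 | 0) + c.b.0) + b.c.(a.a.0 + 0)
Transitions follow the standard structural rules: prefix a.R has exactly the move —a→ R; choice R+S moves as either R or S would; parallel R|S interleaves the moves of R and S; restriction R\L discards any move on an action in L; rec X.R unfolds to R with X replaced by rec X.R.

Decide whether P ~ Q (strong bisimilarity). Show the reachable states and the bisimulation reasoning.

P ~ Q

Reachable graph of P (8 states):
  m0 = b.(a.0 | (0 | 0) + c.b.0) + b.c.a.a.0 ⊢ —b→ m1, —b→ m2
  m1 = a.0 | (0 | 0) + c.b.0 ⊢ —a→ m3, —c→ m4
  m2 = c.a.a.0 ⊢ —c→ m5
  m3 = 0 | (0 | 0) ⊢ ·
  m4 = b.0 ⊢ —b→ m6
  m5 = a.a.0 ⊢ —a→ m7
  m6 = 0 ⊢ ·
  m7 = a.0 ⊢ —a→ m6
Reachable graph of Q (8 states):
  n0 = b.(a.0 | (0 | 0) + c.b.0) + b.c.(a.a.0 + 0) ⊢ —b→ n1, —b→ n2
  n1 = a.0 | (0 | 0) + c.b.0 ⊢ —a→ n3, —c→ n4
  n2 = c.(a.a.0 + 0) ⊢ —c→ n5
  n3 = 0 | (0 | 0) ⊢ ·
  n4 = b.0 ⊢ —b→ n6
  n5 = a.a.0 + 0 ⊢ —a→ n7
  n6 = 0 ⊢ ·
  n7 = a.0 ⊢ —a→ n6
Partition-refinement fixed point:
  B0 = {m0, n0}
  B1 = {m2, n2}
  B2 = {m5, n5}
  B3 = {m7, n7}
  B4 = {m3, m6, n3, n6}
  B5 = {m1, n1}
  B6 = {m4, n4}
m0 ∈ B0, n0 ∈ B0 → same block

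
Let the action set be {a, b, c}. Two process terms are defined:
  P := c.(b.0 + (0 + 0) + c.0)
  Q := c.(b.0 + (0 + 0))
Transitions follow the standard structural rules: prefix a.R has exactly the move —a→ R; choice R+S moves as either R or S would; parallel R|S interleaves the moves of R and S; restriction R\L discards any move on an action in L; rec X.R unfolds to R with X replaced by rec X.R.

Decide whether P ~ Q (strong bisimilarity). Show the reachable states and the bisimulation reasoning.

Reachable graph of P (3 states):
  p0 = c.(b.0 + (0 + 0) + c.0) has moves —c→ p1
  p1 = b.0 + (0 + 0) + c.0 has moves —b→ p2, —c→ p2
  p2 = 0 has moves (no moves)
Reachable graph of Q (3 states):
  q0 = c.(b.0 + (0 + 0)) has moves —c→ q1
  q1 = b.0 + (0 + 0) has moves —b→ q2
  q2 = 0 has moves (no moves)
Coarsest stable partition (strong bisimilarity classes):
  B0 = {p0}
  B1 = {p1}
  B2 = {p2, q2}
  B3 = {q0}
  B4 = {q1}
p0 ∈ B0, q0 ∈ B3 → different blocks

P ≁ Q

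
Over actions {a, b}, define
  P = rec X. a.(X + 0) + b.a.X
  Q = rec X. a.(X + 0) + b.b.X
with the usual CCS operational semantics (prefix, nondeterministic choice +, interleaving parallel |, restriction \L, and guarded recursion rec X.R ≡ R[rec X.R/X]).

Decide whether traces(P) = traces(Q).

P's transition system — 3 states:
  s0 = rec X. a.(X + 0) + b.a.X has moves --a--▸ s1, --b--▸ s2
  s1 = (rec X. a.(X + 0) + b.a.X) + 0 has moves --a--▸ s1, --b--▸ s2
  s2 = a.(rec X. a.(X + 0) + b.a.X) has moves --a--▸ s0
Q's transition system — 3 states:
  t0 = rec X. a.(X + 0) + b.b.X has moves --a--▸ t1, --b--▸ t2
  t1 = (rec X. a.(X + 0) + b.b.X) + 0 has moves --a--▸ t1, --b--▸ t2
  t2 = b.(rec X. a.(X + 0) + b.b.X) has moves --b--▸ t0
Trace ⟨ba⟩ through P, begin at {s0}:
  [1] b ⇒ {s2}
  [2] a ⇒ {s0}
  ✓ P
Trace ⟨ba⟩ through Q, begin at {t0}:
  [1] b ⇒ {t2}
  [2] a ⇒ ∅ (Q stuck)

trace-distinct — witness ⟨ba⟩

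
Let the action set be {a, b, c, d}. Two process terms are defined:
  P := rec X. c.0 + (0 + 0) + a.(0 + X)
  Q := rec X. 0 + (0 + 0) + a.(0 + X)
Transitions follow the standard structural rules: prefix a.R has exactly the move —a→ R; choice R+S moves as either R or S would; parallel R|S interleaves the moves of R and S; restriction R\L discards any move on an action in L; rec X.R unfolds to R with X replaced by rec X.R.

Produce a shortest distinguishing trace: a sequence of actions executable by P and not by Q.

P's transition system — 3 states:
  m0 = rec X. c.0 + (0 + 0) + a.(0 + X) → ··a··> m1, ··c··> m2
  m1 = 0 + (rec X. c.0 + (0 + 0) + a.(0 + X)) → ··a··> m1, ··c··> m2
  m2 = 0 → deadlocked
Q's transition system — 2 states:
  n0 = rec X. 0 + (0 + 0) + a.(0 + X) → ··a··> n1
  n1 = 0 + (rec X. 0 + (0 + 0) + a.(0 + X)) → ··a··> n1
Executing c from P (initial set {m0}):
  after c @ step 1: {m2}
  ✓ P
Executing c from Q (initial set {n0}):
  after c @ step 1: ∅ (Q stuck)

c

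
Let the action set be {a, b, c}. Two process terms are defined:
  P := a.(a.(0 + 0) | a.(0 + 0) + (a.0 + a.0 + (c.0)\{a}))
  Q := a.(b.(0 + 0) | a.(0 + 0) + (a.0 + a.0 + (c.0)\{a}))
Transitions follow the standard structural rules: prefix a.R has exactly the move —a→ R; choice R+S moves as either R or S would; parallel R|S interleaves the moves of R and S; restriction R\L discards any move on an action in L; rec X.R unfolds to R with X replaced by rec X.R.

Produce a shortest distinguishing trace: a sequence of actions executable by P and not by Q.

aaa

LTS(P): 7 reachable states
  s0 = a.(a.(0 + 0) | a.(0 + 0) + (a.0 + a.0 + (c.0)\{a})) | =a=> s1
  s1 = a.(0 + 0) | a.(0 + 0) + (a.0 + a.0 + (c.0)\{a}) | =a=> s2, =a=> s3, =a=> s4, =c=> s5
  s2 = (0 + 0) | a.(0 + 0) | =a=> s6
  s3 = 0 | ∅
  s4 = a.(0 + 0) | (0 + 0) | =a=> s6
  s5 = 0\{a} | ∅
  s6 = (0 + 0) | (0 + 0) | ∅
LTS(Q): 7 reachable states
  t0 = a.(b.(0 + 0) | a.(0 + 0) + (a.0 + a.0 + (c.0)\{a})) | =a=> t1
  t1 = b.(0 + 0) | a.(0 + 0) + (a.0 + a.0 + (c.0)\{a}) | =a=> t2, =a=> t3, =b=> t4, =c=> t5
  t2 = 0 | ∅
  t3 = b.(0 + 0) | (0 + 0) | =b=> t6
  t4 = (0 + 0) | a.(0 + 0) | =a=> t6
  t5 = 0\{a} | ∅
  t6 = (0 + 0) | (0 + 0) | ∅
Executing aaa from P (initial set {s0}):
  step 1 (a): {s1}
  step 2 (a): {s2, s3, s4}
  step 3 (a): {s6}
  ✓ P
Executing aaa from Q (initial set {t0}):
  step 1 (a): {t1}
  step 2 (a): {t2, t3}
  step 3 (a): no successor for Q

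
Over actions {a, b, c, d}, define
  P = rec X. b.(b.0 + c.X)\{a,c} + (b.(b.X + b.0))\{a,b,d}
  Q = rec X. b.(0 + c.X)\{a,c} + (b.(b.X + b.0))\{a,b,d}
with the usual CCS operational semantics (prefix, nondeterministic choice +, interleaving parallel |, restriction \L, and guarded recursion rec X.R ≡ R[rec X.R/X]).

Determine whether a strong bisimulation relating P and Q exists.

NO

P's transition system — 3 states:
  u0 = rec X. b.(b.0 + c.X)\{a,c} + (b.(b.X + b.0))\{a,b,d} has moves —b→ u1
  u1 = (b.0 + c.(rec X. b.(b.0 + c.X)\{a,c} + (b.(b.X + b.0))\{a,b,d}))\{a,c} has moves —b→ u2
  u2 = 0\{a,c} has moves ∅
Q's transition system — 2 states:
  v0 = rec X. b.(0 + c.X)\{a,c} + (b.(b.X + b.0))\{a,b,d} has moves —b→ v1
  v1 = (0 + c.(rec X. b.(0 + c.X)\{a,c} + (b.(b.X + b.0))\{a,b,d}))\{a,c} has moves ∅
Bisimilarity quotient blocks:
  B0 = {u0}
  B1 = {u1, v0}
  B2 = {u2, v1}
u0 ∈ B0, v0 ∈ B1 → different blocks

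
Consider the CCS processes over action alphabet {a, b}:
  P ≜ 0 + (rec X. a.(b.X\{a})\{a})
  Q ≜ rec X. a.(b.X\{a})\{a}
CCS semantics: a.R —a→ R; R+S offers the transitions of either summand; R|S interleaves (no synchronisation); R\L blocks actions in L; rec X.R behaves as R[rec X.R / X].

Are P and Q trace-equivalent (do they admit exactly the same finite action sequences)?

P's transition system — 3 states:
  s0 = 0 + (rec X. a.(b.X\{a})\{a}) :: -a-> s1
  s1 = (b.(rec X. a.(b.X\{a})\{a})\{a})\{a} :: -b-> s2
  s2 = (rec X. a.(b.X\{a})\{a})\{a}\{a} :: ∅
Q's transition system — 3 states:
  t0 = rec X. a.(b.X\{a})\{a} :: -a-> t1
  t1 = (b.(rec X. a.(b.X\{a})\{a})\{a})\{a} :: -b-> t2
  t2 = (rec X. a.(b.X\{a})\{a})\{a}\{a} :: ∅
Partition-refinement fixed point:
  B0 = {s0, t0}
  B1 = {s1, t1}
  B2 = {s2, t2}
s0 ∈ B0, t0 ∈ B0 → same block
Bisimilar ⇒ trace-equivalent.

traces(P) = traces(Q)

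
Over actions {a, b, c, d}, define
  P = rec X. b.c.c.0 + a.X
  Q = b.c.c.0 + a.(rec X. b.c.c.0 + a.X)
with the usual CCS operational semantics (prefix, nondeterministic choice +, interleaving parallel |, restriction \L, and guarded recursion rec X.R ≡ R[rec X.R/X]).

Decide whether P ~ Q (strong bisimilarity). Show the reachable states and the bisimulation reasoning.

YES

P's transition system — 4 states:
  s0 = rec X. b.c.c.0 + a.X | --a--▸ s0, --b--▸ s1
  s1 = c.c.0 | --c--▸ s2
  s2 = c.0 | --c--▸ s3
  s3 = 0 | (no moves)
Q's transition system — 5 states:
  t0 = b.c.c.0 + a.(rec X. b.c.c.0 + a.X) | --a--▸ t1, --b--▸ t2
  t1 = rec X. b.c.c.0 + a.X | --a--▸ t1, --b--▸ t2
  t2 = c.c.0 | --c--▸ t3
  t3 = c.0 | --c--▸ t4
  t4 = 0 | (no moves)
Partition-refinement fixed point:
  B0 = {s0, t0, t1}
  B1 = {s1, t2}
  B2 = {s2, t3}
  B3 = {s3, t4}
s0 ∈ B0, t0 ∈ B0 → same block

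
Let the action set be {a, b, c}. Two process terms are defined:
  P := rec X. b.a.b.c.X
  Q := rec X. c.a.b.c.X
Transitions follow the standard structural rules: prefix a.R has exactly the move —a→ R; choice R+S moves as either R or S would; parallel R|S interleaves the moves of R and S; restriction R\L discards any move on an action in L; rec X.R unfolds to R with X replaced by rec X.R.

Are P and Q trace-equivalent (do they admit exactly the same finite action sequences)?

NO — witness ⟨b⟩

LTS(P): 4 reachable states
  u0 = rec X. b.a.b.c.X :: =b=> u1
  u1 = a.b.c.(rec X. b.a.b.c.X) :: =a=> u2
  u2 = b.c.(rec X. b.a.b.c.X) :: =b=> u3
  u3 = c.(rec X. b.a.b.c.X) :: =c=> u0
LTS(Q): 4 reachable states
  v0 = rec X. c.a.b.c.X :: =c=> v1
  v1 = a.b.c.(rec X. c.a.b.c.X) :: =a=> v2
  v2 = b.c.(rec X. c.a.b.c.X) :: =b=> v3
  v3 = c.(rec X. c.a.b.c.X) :: =c=> v0
Trace ⟨b⟩ through P, begin at {u0}:
  [1] b ⇒ {u1}
  — P admits the full trace.
Trace ⟨b⟩ through Q, begin at {v0}:
  [1] b ⇒ ∅  — Q cannot continue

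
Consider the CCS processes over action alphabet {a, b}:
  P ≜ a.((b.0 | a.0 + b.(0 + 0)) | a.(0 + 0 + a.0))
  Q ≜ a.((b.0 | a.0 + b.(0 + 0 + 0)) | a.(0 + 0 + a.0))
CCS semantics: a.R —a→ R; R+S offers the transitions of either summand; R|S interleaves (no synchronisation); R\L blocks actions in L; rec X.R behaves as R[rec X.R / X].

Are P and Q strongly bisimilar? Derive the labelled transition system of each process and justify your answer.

LTS(P): 16 reachable states
  u0 = a.((b.0 | a.0 + b.(0 + 0)) | a.(0 + 0 + a.0)) → --a--▸ u1
  u1 = (b.0 | a.0 + b.(0 + 0)) | a.(0 + 0 + a.0) → --a--▸ u2, --a--▸ u3, --b--▸ u4, --b--▸ u5
  u2 = (b.0 | a.0 + b.(0 + 0)) | (0 + 0 + a.0) → --a--▸ u6, --a--▸ u7, --b--▸ u8, --b--▸ u9
  u3 = b.0 | 0 | a.(0 + 0 + a.0) → --a--▸ u7, --b--▸ u10
  u4 = (0 + 0) | a.(0 + 0 + a.0) → --a--▸ u8
  u5 = 0 | a.0 | a.(0 + 0 + a.0) → --a--▸ u10, --a--▸ u9
  u6 = (b.0 | a.0 + b.(0 + 0)) | 0 → --a--▸ u11, --b--▸ u12, --b--▸ u13
  u7 = b.0 | 0 | (0 + 0 + a.0) → --a--▸ u11, --b--▸ u14
  u8 = (0 + 0) | (0 + 0 + a.0) → --a--▸ u12
  u9 = 0 | a.0 | (0 + 0 + a.0) → --a--▸ u13, --a--▸ u14
  u10 = 0 | 0 | a.(0 + 0 + a.0) → --a--▸ u14
  u11 = b.0 | 0 | 0 → --b--▸ u15
  u12 = (0 + 0) | 0 → ·
  u13 = 0 | a.0 | 0 → --a--▸ u15
  u14 = 0 | 0 | (0 + 0 + a.0) → --a--▸ u15
  u15 = 0 | 0 | 0 → ·
LTS(Q): 16 reachable states
  v0 = a.((b.0 | a.0 + b.(0 + 0 + 0)) | a.(0 + 0 + a.0)) → --a--▸ v1
  v1 = (b.0 | a.0 + b.(0 + 0 + 0)) | a.(0 + 0 + a.0) → --a--▸ v2, --a--▸ v3, --b--▸ v4, --b--▸ v5
  v2 = (b.0 | a.0 + b.(0 + 0 + 0)) | (0 + 0 + a.0) → --a--▸ v6, --a--▸ v7, --b--▸ v8, --b--▸ v9
  v3 = b.0 | 0 | a.(0 + 0 + a.0) → --a--▸ v7, --b--▸ v10
  v4 = (0 + 0 + 0) | a.(0 + 0 + a.0) → --a--▸ v8
  v5 = 0 | a.0 | a.(0 + 0 + a.0) → --a--▸ v10, --a--▸ v9
  v6 = (b.0 | a.0 + b.(0 + 0 + 0)) | 0 → --a--▸ v11, --b--▸ v12, --b--▸ v13
  v7 = b.0 | 0 | (0 + 0 + a.0) → --a--▸ v11, --b--▸ v14
  v8 = (0 + 0 + 0) | (0 + 0 + a.0) → --a--▸ v12
  v9 = 0 | a.0 | (0 + 0 + a.0) → --a--▸ v13, --a--▸ v14
  v10 = 0 | 0 | a.(0 + 0 + a.0) → --a--▸ v14
  v11 = b.0 | 0 | 0 → --b--▸ v15
  v12 = (0 + 0 + 0) | 0 → ·
  v13 = 0 | a.0 | 0 → --a--▸ v15
  v14 = 0 | 0 | (0 + 0 + a.0) → --a--▸ v15
  v15 = 0 | 0 | 0 → ·
Bisimilarity quotient blocks:
  B0 = {u0, v0}
  B1 = {u1, v1}
  B2 = {u5, v5}
  B3 = {u10, u4, u9, v10, v4, v9}
  B4 = {u13, u14, u8, v13, v14, v8}
  B5 = {u12, u15, v12, v15}
  B6 = {u3, v3}
  B7 = {u7, v7}
  B8 = {u11, v11}
  B9 = {u2, v2}
  B10 = {u6, v6}
u0 ∈ B0, v0 ∈ B0 → same block

YES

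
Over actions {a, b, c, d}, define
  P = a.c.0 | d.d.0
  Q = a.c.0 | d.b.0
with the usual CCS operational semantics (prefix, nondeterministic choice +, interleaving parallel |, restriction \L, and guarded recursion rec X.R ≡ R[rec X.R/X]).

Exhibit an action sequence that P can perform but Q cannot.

dd

Reachable graph of P (9 states):
  u0 = a.c.0 | d.d.0 ⊢ ··a··> u1, ··d··> u2
  u1 = c.0 | d.d.0 ⊢ ··c··> u3, ··d··> u4
  u2 = a.c.0 | d.0 ⊢ ··a··> u4, ··d··> u5
  u3 = 0 | d.d.0 ⊢ ··d··> u6
  u4 = c.0 | d.0 ⊢ ··c··> u6, ··d··> u7
  u5 = a.c.0 | 0 ⊢ ··a··> u7
  u6 = 0 | d.0 ⊢ ··d··> u8
  u7 = c.0 | 0 ⊢ ··c··> u8
  u8 = 0 | 0 ⊢ (no moves)
Reachable graph of Q (9 states):
  v0 = a.c.0 | d.b.0 ⊢ ··a··> v1, ··d··> v2
  v1 = c.0 | d.b.0 ⊢ ··c··> v3, ··d··> v4
  v2 = a.c.0 | b.0 ⊢ ··a··> v4, ··b··> v5
  v3 = 0 | d.b.0 ⊢ ··d··> v6
  v4 = c.0 | b.0 ⊢ ··b··> v7, ··c··> v6
  v5 = a.c.0 | 0 ⊢ ··a··> v7
  v6 = 0 | b.0 ⊢ ··b··> v8
  v7 = c.0 | 0 ⊢ ··c··> v8
  v8 = 0 | 0 ⊢ (no moves)
Trace ⟨dd⟩ through P, begin at {u0}:
  after d @ step 1: {u2}
  after d @ step 2: {u5}
  ✓ P
Trace ⟨dd⟩ through Q, begin at {v0}:
  after d @ step 1: {v2}
  after d @ step 2: ∅ (Q stuck)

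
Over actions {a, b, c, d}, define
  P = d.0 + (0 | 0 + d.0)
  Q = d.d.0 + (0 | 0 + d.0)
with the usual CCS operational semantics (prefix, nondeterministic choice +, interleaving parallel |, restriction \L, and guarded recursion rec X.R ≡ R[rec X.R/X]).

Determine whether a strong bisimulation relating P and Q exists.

Reachable graph of P (2 states):
  u0 = d.0 + (0 | 0 + d.0) | -d-> u1
  u1 = 0 | deadlocked
Reachable graph of Q (3 states):
  v0 = d.d.0 + (0 | 0 + d.0) | -d-> v1, -d-> v2
  v1 = 0 | deadlocked
  v2 = d.0 | -d-> v1
Bisimilarity quotient blocks:
  B0 = {u0, v2}
  B1 = {u1, v1}
  B2 = {v0}
u0 ∈ B0, v0 ∈ B2 → different blocks

NO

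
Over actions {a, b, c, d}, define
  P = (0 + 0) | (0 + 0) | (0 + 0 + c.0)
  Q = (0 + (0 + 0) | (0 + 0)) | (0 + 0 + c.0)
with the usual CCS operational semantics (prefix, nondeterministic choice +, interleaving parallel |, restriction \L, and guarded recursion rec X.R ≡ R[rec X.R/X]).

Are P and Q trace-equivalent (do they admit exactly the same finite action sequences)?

P's transition system — 2 states:
  s0 = (0 + 0) | (0 + 0) | (0 + 0 + c.0) | —c→ s1
  s1 = (0 + 0) | (0 + 0) | 0 | ∅
Q's transition system — 2 states:
  t0 = (0 + (0 + 0) | (0 + 0)) | (0 + 0 + c.0) | —c→ t1
  t1 = (0 + (0 + 0) | (0 + 0)) | 0 | ∅
Partition-refinement fixed point:
  B0 = {s0, t0}
  B1 = {s1, t1}
s0 ∈ B0, t0 ∈ B0 → same block
Bisimilar ⇒ trace-equivalent.

trace-equivalent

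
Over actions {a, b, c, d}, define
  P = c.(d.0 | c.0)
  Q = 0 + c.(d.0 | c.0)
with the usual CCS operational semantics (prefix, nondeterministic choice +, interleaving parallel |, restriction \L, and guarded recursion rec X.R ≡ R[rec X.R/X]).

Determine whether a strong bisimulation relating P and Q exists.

LTS(P): 5 reachable states
  u0 = c.(d.0 | c.0) :: ··c··> u1
  u1 = d.0 | c.0 :: ··c··> u2, ··d··> u3
  u2 = d.0 | 0 :: ··d··> u4
  u3 = 0 | c.0 :: ··c··> u4
  u4 = 0 | 0 :: ∅
LTS(Q): 5 reachable states
  v0 = 0 + c.(d.0 | c.0) :: ··c··> v1
  v1 = d.0 | c.0 :: ··c··> v2, ··d··> v3
  v2 = d.0 | 0 :: ··d··> v4
  v3 = 0 | c.0 :: ··c··> v4
  v4 = 0 | 0 :: ∅
Bisimilarity quotient blocks:
  B0 = {u0, v0}
  B1 = {u1, v1}
  B2 = {u2, v2}
  B3 = {u4, v4}
  B4 = {u3, v3}
u0 ∈ B0, v0 ∈ B0 → same block

bisimilar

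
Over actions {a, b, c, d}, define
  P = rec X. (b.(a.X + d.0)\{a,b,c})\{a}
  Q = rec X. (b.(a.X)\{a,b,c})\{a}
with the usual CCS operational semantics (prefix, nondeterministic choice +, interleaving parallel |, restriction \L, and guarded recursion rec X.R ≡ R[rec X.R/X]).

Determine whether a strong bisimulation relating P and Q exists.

LTS(P): 3 reachable states
  u0 = rec X. (b.(a.X + d.0)\{a,b,c})\{a} ⊢ ··b··> u1
  u1 = (a.(rec X. (b.(a.X + d.0)\{a,b,c})\{a}) + d.0)\{a,b,c}\{a} ⊢ ··d··> u2
  u2 = 0\{a,b,c}\{a} ⊢ deadlocked
LTS(Q): 2 reachable states
  v0 = rec X. (b.(a.X)\{a,b,c})\{a} ⊢ ··b··> v1
  v1 = (a.(rec X. (b.(a.X)\{a,b,c})\{a}))\{a,b,c}\{a} ⊢ deadlocked
Partition-refinement fixed point:
  B0 = {u0}
  B1 = {u1}
  B2 = {u2, v1}
  B3 = {v0}
u0 ∈ B0, v0 ∈ B3 → different blocks

not bisimilar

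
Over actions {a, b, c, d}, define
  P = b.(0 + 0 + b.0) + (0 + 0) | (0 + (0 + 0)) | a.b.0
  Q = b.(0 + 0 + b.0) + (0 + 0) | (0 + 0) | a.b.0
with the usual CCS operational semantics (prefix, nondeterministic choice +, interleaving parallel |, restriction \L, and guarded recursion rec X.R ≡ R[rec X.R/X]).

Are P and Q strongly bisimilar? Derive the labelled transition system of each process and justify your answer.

YES

Reachable graph of P (5 states):
  u0 = b.(0 + 0 + b.0) + (0 + 0) | (0 + (0 + 0)) | a.b.0 has moves --a--▸ u1, --b--▸ u2
  u1 = (0 + 0) | (0 + (0 + 0)) | b.0 has moves --b--▸ u3
  u2 = 0 + 0 + b.0 has moves --b--▸ u4
  u3 = (0 + 0) | (0 + (0 + 0)) | 0 has moves deadlocked
  u4 = 0 has moves deadlocked
Reachable graph of Q (5 states):
  v0 = b.(0 + 0 + b.0) + (0 + 0) | (0 + 0) | a.b.0 has moves --a--▸ v1, --b--▸ v2
  v1 = (0 + 0) | (0 + 0) | b.0 has moves --b--▸ v3
  v2 = 0 + 0 + b.0 has moves --b--▸ v4
  v3 = (0 + 0) | (0 + 0) | 0 has moves deadlocked
  v4 = 0 has moves deadlocked
Partition-refinement fixed point:
  B0 = {u0, v0}
  B1 = {u1, u2, v1, v2}
  B2 = {u3, u4, v3, v4}
u0 ∈ B0, v0 ∈ B0 → same block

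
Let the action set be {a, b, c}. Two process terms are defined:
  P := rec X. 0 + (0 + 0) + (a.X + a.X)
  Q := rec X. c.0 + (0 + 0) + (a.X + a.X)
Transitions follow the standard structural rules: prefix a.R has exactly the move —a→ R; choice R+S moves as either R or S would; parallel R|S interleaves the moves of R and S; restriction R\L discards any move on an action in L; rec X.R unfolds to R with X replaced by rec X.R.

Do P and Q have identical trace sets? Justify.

trace-distinct — witness ⟨c⟩

P's transition system — 1 states:
  s0 = rec X. 0 + (0 + 0) + (a.X + a.X) → -a-> s0
Q's transition system — 2 states:
  t0 = rec X. c.0 + (0 + 0) + (a.X + a.X) → -a-> t0, -c-> t1
  t1 = 0 → deadlocked
Trace ⟨c⟩ through Q, begin at {t0}:
  after c @ step 1: {t1}
  ✓ Q
Trace ⟨c⟩ through P, begin at {s0}:
  after c @ step 1: ∅  — P cannot continue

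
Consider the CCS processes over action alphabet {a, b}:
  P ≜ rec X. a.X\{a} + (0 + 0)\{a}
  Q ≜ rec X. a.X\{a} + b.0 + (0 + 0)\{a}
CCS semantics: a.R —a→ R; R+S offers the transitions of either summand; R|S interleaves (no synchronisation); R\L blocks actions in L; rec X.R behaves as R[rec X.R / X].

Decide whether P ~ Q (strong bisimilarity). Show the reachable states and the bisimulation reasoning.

NO

LTS(P): 2 reachable states
  s0 = rec X. a.X\{a} + (0 + 0)\{a} → ··a··> s1
  s1 = (rec X. a.X\{a} + (0 + 0)\{a})\{a} → (no moves)
LTS(Q): 4 reachable states
  t0 = rec X. a.X\{a} + b.0 + (0 + 0)\{a} → ··a··> t1, ··b··> t2
  t1 = (rec X. a.X\{a} + b.0 + (0 + 0)\{a})\{a} → ··b··> t3
  t2 = 0 → (no moves)
  t3 = 0\{a} → (no moves)
Bisimilarity quotient blocks:
  B0 = {s0}
  B1 = {s1, t2, t3}
  B2 = {t0}
  B3 = {t1}
s0 ∈ B0, t0 ∈ B2 → different blocks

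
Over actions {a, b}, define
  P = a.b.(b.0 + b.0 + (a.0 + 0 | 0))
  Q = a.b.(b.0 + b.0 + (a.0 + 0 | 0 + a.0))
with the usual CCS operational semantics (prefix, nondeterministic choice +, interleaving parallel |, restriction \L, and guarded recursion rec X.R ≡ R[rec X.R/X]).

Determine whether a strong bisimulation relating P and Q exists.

P ~ Q

P's transition system — 4 states:
  p0 = a.b.(b.0 + b.0 + (a.0 + 0 | 0)) has moves —a→ p1
  p1 = b.(b.0 + b.0 + (a.0 + 0 | 0)) has moves —b→ p2
  p2 = b.0 + b.0 + (a.0 + 0 | 0) has moves —a→ p3, —b→ p3
  p3 = 0 has moves stopped
Q's transition system — 4 states:
  q0 = a.b.(b.0 + b.0 + (a.0 + 0 | 0 + a.0)) has moves —a→ q1
  q1 = b.(b.0 + b.0 + (a.0 + 0 | 0 + a.0)) has moves —b→ q2
  q2 = b.0 + b.0 + (a.0 + 0 | 0 + a.0) has moves —a→ q3, —b→ q3
  q3 = 0 has moves stopped
Coarsest stable partition (strong bisimilarity classes):
  B0 = {p0, q0}
  B1 = {p1, q1}
  B2 = {p2, q2}
  B3 = {p3, q3}
p0 ∈ B0, q0 ∈ B0 → same block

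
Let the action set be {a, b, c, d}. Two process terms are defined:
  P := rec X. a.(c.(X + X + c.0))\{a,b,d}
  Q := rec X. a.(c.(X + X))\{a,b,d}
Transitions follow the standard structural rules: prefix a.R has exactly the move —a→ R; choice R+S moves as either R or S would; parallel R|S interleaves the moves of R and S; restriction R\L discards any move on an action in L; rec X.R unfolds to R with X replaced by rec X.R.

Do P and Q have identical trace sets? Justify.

Reachable graph of P (4 states):
  m0 = rec X. a.(c.(X + X + c.0))\{a,b,d} has moves --a--▸ m1
  m1 = (c.((rec X. a.(c.(X + X + c.0))\{a,b,d}) + (rec X. a.(c.(X + X + c.0))\{a,b,d}) + c.0))\{a,b,d} has moves --c--▸ m2
  m2 = ((rec X. a.(c.(X + X + c.0))\{a,b,d}) + (rec X. a.(c.(X + X + c.0))\{a,b,d}) + c.0)\{a,b,d} has moves --c--▸ m3
  m3 = 0\{a,b,d} has moves ∅
Reachable graph of Q (3 states):
  n0 = rec X. a.(c.(X + X))\{a,b,d} has moves --a--▸ n1
  n1 = (c.((rec X. a.(c.(X + X))\{a,b,d}) + (rec X. a.(c.(X + X))\{a,b,d})))\{a,b,d} has moves --c--▸ n2
  n2 = ((rec X. a.(c.(X + X))\{a,b,d}) + (rec X. a.(c.(X + X))\{a,b,d}))\{a,b,d} has moves ∅
Trace ⟨acc⟩ through P, begin at {m0}:
  after a @ step 1: {m1}
  after c @ step 2: {m2}
  after c @ step 3: {m3}
  — P admits the full trace.
Trace ⟨acc⟩ through Q, begin at {n0}:
  after a @ step 1: {n1}
  after c @ step 2: {n2}
  after c @ step 3: no successor for Q

NO — witness ⟨acc⟩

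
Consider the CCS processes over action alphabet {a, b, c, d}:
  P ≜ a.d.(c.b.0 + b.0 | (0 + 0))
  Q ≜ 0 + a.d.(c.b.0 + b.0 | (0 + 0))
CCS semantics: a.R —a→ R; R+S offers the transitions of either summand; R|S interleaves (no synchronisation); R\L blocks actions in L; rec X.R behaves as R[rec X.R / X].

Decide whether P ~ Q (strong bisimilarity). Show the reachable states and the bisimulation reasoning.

P's transition system — 6 states:
  u0 = a.d.(c.b.0 + b.0 | (0 + 0)) → =a=> u1
  u1 = d.(c.b.0 + b.0 | (0 + 0)) → =d=> u2
  u2 = c.b.0 + b.0 | (0 + 0) → =b=> u3, =c=> u4
  u3 = 0 | (0 + 0) → deadlocked
  u4 = b.0 → =b=> u5
  u5 = 0 → deadlocked
Q's transition system — 6 states:
  v0 = 0 + a.d.(c.b.0 + b.0 | (0 + 0)) → =a=> v1
  v1 = d.(c.b.0 + b.0 | (0 + 0)) → =d=> v2
  v2 = c.b.0 + b.0 | (0 + 0) → =b=> v3, =c=> v4
  v3 = 0 | (0 + 0) → deadlocked
  v4 = b.0 → =b=> v5
  v5 = 0 → deadlocked
Bisimilarity quotient blocks:
  B0 = {u0, v0}
  B1 = {u1, v1}
  B2 = {u2, v2}
  B3 = {u3, u5, v3, v5}
  B4 = {u4, v4}
u0 ∈ B0, v0 ∈ B0 → same block

YES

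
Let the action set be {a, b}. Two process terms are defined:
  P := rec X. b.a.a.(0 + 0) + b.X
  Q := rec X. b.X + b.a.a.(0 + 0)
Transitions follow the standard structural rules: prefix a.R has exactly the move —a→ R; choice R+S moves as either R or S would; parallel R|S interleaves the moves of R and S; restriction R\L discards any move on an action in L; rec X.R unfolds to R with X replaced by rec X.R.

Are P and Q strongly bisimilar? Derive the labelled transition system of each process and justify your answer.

bisimilar

Reachable graph of P (4 states):
  p0 = rec X. b.a.a.(0 + 0) + b.X → =b=> p0, =b=> p1
  p1 = a.a.(0 + 0) → =a=> p2
  p2 = a.(0 + 0) → =a=> p3
  p3 = 0 + 0 → deadlocked
Reachable graph of Q (4 states):
  q0 = rec X. b.X + b.a.a.(0 + 0) → =b=> q0, =b=> q1
  q1 = a.a.(0 + 0) → =a=> q2
  q2 = a.(0 + 0) → =a=> q3
  q3 = 0 + 0 → deadlocked
Coarsest stable partition (strong bisimilarity classes):
  B0 = {p0, q0}
  B1 = {p1, q1}
  B2 = {p2, q2}
  B3 = {p3, q3}
p0 ∈ B0, q0 ∈ B0 → same block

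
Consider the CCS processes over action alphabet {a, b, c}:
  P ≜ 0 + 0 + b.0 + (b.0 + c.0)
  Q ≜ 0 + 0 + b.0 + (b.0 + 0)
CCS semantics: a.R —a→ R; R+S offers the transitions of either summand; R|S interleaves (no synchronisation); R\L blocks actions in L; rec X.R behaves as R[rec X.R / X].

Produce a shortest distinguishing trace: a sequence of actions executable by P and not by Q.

c

Reachable graph of P (2 states):
  p0 = 0 + 0 + b.0 + (b.0 + c.0) has moves =b=> p1, =c=> p1
  p1 = 0 has moves ∅
Reachable graph of Q (2 states):
  q0 = 0 + 0 + b.0 + (b.0 + 0) has moves =b=> q1
  q1 = 0 has moves ∅
Executing c from P (initial set {p0}):
  step 1 (c): {p1}
  — P admits the full trace.
Executing c from Q (initial set {q0}):
  step 1 (c): ∅ (Q stuck)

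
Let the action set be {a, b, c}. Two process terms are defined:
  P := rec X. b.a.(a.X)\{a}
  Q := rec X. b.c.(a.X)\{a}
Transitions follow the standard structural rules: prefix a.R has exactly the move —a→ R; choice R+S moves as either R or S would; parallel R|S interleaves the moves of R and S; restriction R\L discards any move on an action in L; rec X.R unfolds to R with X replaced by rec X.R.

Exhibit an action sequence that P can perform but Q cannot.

ba

Reachable graph of P (3 states):
  s0 = rec X. b.a.(a.X)\{a} has moves --b--▸ s1
  s1 = a.(a.(rec X. b.a.(a.X)\{a}))\{a} has moves --a--▸ s2
  s2 = (a.(rec X. b.a.(a.X)\{a}))\{a} has moves deadlocked
Reachable graph of Q (3 states):
  t0 = rec X. b.c.(a.X)\{a} has moves --b--▸ t1
  t1 = c.(a.(rec X. b.c.(a.X)\{a}))\{a} has moves --c--▸ t2
  t2 = (a.(rec X. b.c.(a.X)\{a}))\{a} has moves deadlocked
Executing ba from P (initial set {s0}):
  [1] b ⇒ {s1}
  [2] a ⇒ {s2}
  ✓ P
Executing ba from Q (initial set {t0}):
  [1] b ⇒ {t1}
  [2] a ⇒ no successor for Q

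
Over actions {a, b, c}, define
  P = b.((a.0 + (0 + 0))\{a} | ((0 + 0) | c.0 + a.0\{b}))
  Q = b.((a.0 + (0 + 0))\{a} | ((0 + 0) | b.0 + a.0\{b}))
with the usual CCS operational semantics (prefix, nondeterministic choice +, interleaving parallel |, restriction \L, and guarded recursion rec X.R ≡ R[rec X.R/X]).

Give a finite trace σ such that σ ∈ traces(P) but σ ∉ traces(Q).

bc

P's transition system — 4 states:
  m0 = b.((a.0 + (0 + 0))\{a} | ((0 + 0) | c.0 + a.0\{b})) :: —b→ m1
  m1 = (a.0 + (0 + 0))\{a} | ((0 + 0) | c.0 + a.0\{b}) :: —a→ m2, —c→ m3
  m2 = (a.0 + (0 + 0))\{a} | 0\{b} :: ∅
  m3 = (a.0 + (0 + 0))\{a} | ((0 + 0) | 0) :: ∅
Q's transition system — 4 states:
  n0 = b.((a.0 + (0 + 0))\{a} | ((0 + 0) | b.0 + a.0\{b})) :: —b→ n1
  n1 = (a.0 + (0 + 0))\{a} | ((0 + 0) | b.0 + a.0\{b}) :: —a→ n2, —b→ n3
  n2 = (a.0 + (0 + 0))\{a} | 0\{b} :: ∅
  n3 = (a.0 + (0 + 0))\{a} | ((0 + 0) | 0) :: ∅
Trace ⟨bc⟩ through P, begin at {m0}:
  [1] b ⇒ {m1}
  [2] c ⇒ {m3}
  — P admits the full trace.
Trace ⟨bc⟩ through Q, begin at {n0}:
  [1] b ⇒ {n1}
  [2] c ⇒ no successor for Q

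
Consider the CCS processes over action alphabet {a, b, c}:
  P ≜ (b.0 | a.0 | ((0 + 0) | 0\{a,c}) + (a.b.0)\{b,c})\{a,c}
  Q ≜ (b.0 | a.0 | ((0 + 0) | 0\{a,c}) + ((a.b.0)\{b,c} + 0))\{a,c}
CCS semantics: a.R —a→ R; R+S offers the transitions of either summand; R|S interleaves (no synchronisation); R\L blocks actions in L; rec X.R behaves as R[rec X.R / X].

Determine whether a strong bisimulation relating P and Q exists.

bisimilar

P's transition system — 2 states:
  p0 = (b.0 | a.0 | ((0 + 0) | 0\{a,c}) + (a.b.0)\{b,c})\{a,c} :: =b=> p1
  p1 = (0 | a.0 | ((0 + 0) | 0\{a,c}))\{a,c} :: (no moves)
Q's transition system — 2 states:
  q0 = (b.0 | a.0 | ((0 + 0) | 0\{a,c}) + ((a.b.0)\{b,c} + 0))\{a,c} :: =b=> q1
  q1 = (0 | a.0 | ((0 + 0) | 0\{a,c}))\{a,c} :: (no moves)
Coarsest stable partition (strong bisimilarity classes):
  B0 = {p0, q0}
  B1 = {p1, q1}
p0 ∈ B0, q0 ∈ B0 → same block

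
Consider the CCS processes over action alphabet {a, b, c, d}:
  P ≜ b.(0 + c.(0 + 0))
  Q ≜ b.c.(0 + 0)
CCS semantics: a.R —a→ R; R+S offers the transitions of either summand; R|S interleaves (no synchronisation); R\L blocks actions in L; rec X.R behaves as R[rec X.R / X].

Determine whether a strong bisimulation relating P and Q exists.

bisimilar

LTS(P): 3 reachable states
  m0 = b.(0 + c.(0 + 0)) :: --b--▸ m1
  m1 = 0 + c.(0 + 0) :: --c--▸ m2
  m2 = 0 + 0 :: deadlocked
LTS(Q): 3 reachable states
  n0 = b.c.(0 + 0) :: --b--▸ n1
  n1 = c.(0 + 0) :: --c--▸ n2
  n2 = 0 + 0 :: deadlocked
Bisimilarity quotient blocks:
  B0 = {m0, n0}
  B1 = {m1, n1}
  B2 = {m2, n2}
m0 ∈ B0, n0 ∈ B0 → same block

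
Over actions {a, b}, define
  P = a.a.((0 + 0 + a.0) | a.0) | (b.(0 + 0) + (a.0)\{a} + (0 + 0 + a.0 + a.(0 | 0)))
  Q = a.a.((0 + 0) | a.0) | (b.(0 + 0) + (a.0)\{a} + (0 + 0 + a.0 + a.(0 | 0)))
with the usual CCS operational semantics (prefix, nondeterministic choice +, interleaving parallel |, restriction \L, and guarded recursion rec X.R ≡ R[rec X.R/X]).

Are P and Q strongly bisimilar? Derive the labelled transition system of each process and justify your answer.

P's transition system — 24 states:
  s0 = a.a.((0 + 0 + a.0) | a.0) | (b.(0 + 0) + (a.0)\{a} + (0 + 0 + a.0 + a.(0 | 0))) ⊢ --a--▸ s1, --a--▸ s2, --a--▸ s3, --b--▸ s4
  s1 = a.((0 + 0 + a.0) | a.0) | (b.(0 + 0) + (a.0)\{a} + (0 + 0 + a.0 + a.(0 | 0))) ⊢ --a--▸ s5, --a--▸ s6, --a--▸ s7, --b--▸ s8
  s2 = a.a.((0 + 0 + a.0) | a.0) | (0 | 0) ⊢ --a--▸ s6
  s3 = a.a.((0 + 0 + a.0) | a.0) | 0 ⊢ --a--▸ s7
  s4 = a.a.((0 + 0 + a.0) | a.0) | (0 + 0) ⊢ --a--▸ s8
  s5 = (0 + 0 + a.0) | a.0 | (b.(0 + 0) + (a.0)\{a} + (0 + 0 + a.0 + a.(0 | 0))) ⊢ --a--▸ s10, --a--▸ s11, --a--▸ s12, --a--▸ s9, --b--▸ s13
  s6 = a.((0 + 0 + a.0) | a.0) | (0 | 0) ⊢ --a--▸ s10
  s7 = a.((0 + 0 + a.0) | a.0) | 0 ⊢ --a--▸ s11
  s8 = a.((0 + 0 + a.0) | a.0) | (0 + 0) ⊢ --a--▸ s13
  s9 = (0 + 0 + a.0) | 0 | (b.(0 + 0) + (a.0)\{a} + (0 + 0 + a.0 + a.(0 | 0))) ⊢ --a--▸ s14, --a--▸ s15, --a--▸ s16, --b--▸ s17
  s10 = (0 + 0 + a.0) | a.0 | (0 | 0) ⊢ --a--▸ s14, --a--▸ s18
  s11 = (0 + 0 + a.0) | a.0 | 0 ⊢ --a--▸ s15, --a--▸ s19
  s12 = 0 | a.0 | (b.(0 + 0) + (a.0)\{a} + (0 + 0 + a.0 + a.(0 | 0))) ⊢ --a--▸ s16, --a--▸ s18, --a--▸ s19, --b--▸ s20
  s13 = (0 + 0 + a.0) | a.0 | (0 + 0) ⊢ --a--▸ s17, --a--▸ s20
  s14 = (0 + 0 + a.0) | 0 | (0 | 0) ⊢ --a--▸ s21
  s15 = (0 + 0 + a.0) | 0 | 0 ⊢ --a--▸ s22
  s16 = 0 | 0 | (b.(0 + 0) + (a.0)\{a} + (0 + 0 + a.0 + a.(0 | 0))) ⊢ --a--▸ s21, --a--▸ s22, --b--▸ s23
  s17 = (0 + 0 + a.0) | 0 | (0 + 0) ⊢ --a--▸ s23
  s18 = 0 | a.0 | (0 | 0) ⊢ --a--▸ s21
  s19 = 0 | a.0 | 0 ⊢ --a--▸ s22
  s20 = 0 | a.0 | (0 + 0) ⊢ --a--▸ s23
  s21 = 0 | 0 | (0 | 0) ⊢ stopped
  s22 = 0 | 0 | 0 ⊢ stopped
  s23 = 0 | 0 | (0 + 0) ⊢ stopped
Q's transition system — 16 states:
  t0 = a.a.((0 + 0) | a.0) | (b.(0 + 0) + (a.0)\{a} + (0 + 0 + a.0 + a.(0 | 0))) ⊢ --a--▸ t1, --a--▸ t2, --a--▸ t3, --b--▸ t4
  t1 = a.((0 + 0) | a.0) | (b.(0 + 0) + (a.0)\{a} + (0 + 0 + a.0 + a.(0 | 0))) ⊢ --a--▸ t5, --a--▸ t6, --a--▸ t7, --b--▸ t8
  t2 = a.a.((0 + 0) | a.0) | (0 | 0) ⊢ --a--▸ t6
  t3 = a.a.((0 + 0) | a.0) | 0 ⊢ --a--▸ t7
  t4 = a.a.((0 + 0) | a.0) | (0 + 0) ⊢ --a--▸ t8
  t5 = (0 + 0) | a.0 | (b.(0 + 0) + (a.0)\{a} + (0 + 0 + a.0 + a.(0 | 0))) ⊢ --a--▸ t10, --a--▸ t11, --a--▸ t9, --b--▸ t12
  t6 = a.((0 + 0) | a.0) | (0 | 0) ⊢ --a--▸ t10
  t7 = a.((0 + 0) | a.0) | 0 ⊢ --a--▸ t11
  t8 = a.((0 + 0) | a.0) | (0 + 0) ⊢ --a--▸ t12
  t9 = (0 + 0) | 0 | (b.(0 + 0) + (a.0)\{a} + (0 + 0 + a.0 + a.(0 | 0))) ⊢ --a--▸ t13, --a--▸ t14, --b--▸ t15
  t10 = (0 + 0) | a.0 | (0 | 0) ⊢ --a--▸ t13
  t11 = (0 + 0) | a.0 | 0 ⊢ --a--▸ t14
  t12 = (0 + 0) | a.0 | (0 + 0) ⊢ --a--▸ t15
  t13 = (0 + 0) | 0 | (0 | 0) ⊢ stopped
  t14 = (0 + 0) | 0 | 0 ⊢ stopped
  t15 = (0 + 0) | 0 | (0 + 0) ⊢ stopped
Bisimilarity quotient blocks:
  B0 = {s0}
  B1 = {s2, s3, s4}
  B2 = {s6, s7, s8, t2, t3, t4}
  B3 = {s10, s11, s13, t6, t7, t8}
  B4 = {s14, s15, s17, s18, s19, s20, t10, t11, t12}
  B5 = {s21, s22, s23, t13, t14, t15}
  B6 = {s1, t0}
  B7 = {s5, t1}
  B8 = {s12, s9, t5}
  B9 = {s16, t9}
s0 ∈ B0, t0 ∈ B6 → different blocks

NO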